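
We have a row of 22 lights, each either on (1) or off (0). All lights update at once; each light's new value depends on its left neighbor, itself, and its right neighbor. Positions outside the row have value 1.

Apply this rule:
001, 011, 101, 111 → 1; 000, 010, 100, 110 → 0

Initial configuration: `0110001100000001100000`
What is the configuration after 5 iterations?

0110000000110000011111

1100011000000011000001
1000110000000110000011
0001100000001100000111
0011000000011000001111
0110000000110000011111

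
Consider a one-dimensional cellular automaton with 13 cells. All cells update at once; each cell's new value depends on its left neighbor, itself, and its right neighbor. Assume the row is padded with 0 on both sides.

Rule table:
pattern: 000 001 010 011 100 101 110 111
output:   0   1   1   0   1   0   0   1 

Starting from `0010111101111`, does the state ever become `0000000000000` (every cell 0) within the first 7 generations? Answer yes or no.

0110011000110
1001100101001
1110011101111
0101101000110
1100001101001
0010010001111
0111111010110
generation 7 is 0111111010110, still not uniform 0

no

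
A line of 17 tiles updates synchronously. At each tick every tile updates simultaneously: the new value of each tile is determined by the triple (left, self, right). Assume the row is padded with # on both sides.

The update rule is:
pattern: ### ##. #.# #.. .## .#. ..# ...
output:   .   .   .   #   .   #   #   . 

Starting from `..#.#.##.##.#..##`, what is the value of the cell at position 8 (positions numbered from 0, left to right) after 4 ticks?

.

tick 1: ###.#.......###..
tick 2: ....##.....#...##
tick 3: #..#..#...###.#..
tick 4: .#######.#....###
position 8 holds .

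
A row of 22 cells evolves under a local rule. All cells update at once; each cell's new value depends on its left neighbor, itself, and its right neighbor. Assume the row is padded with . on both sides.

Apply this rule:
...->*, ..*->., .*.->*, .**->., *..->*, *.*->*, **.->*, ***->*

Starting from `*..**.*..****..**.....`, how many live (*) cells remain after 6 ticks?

13

**..****..****..******
.**..****..****..*****
..**..****..****..****
*..**..****..****..***
**..**..****..****..**
.**..**..****..****..*
count of *: 13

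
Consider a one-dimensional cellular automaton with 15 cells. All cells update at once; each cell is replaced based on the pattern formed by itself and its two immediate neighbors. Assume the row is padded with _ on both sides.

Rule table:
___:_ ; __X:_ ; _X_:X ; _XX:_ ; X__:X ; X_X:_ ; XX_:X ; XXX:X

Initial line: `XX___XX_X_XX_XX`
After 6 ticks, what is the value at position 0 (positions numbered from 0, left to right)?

_

_XX___X_X__X__X
__XX__X_XX_XX_X
___XX_X__X__X_X
____X_XX_XX_X_X
____X__X__X_X_X
____XX_XX_X_X_X
position 0 holds _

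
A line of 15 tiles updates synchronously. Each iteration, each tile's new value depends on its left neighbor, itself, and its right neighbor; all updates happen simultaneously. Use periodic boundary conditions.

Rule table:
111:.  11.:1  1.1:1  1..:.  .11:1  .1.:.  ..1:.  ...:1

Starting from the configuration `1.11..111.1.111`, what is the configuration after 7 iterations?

1111..1.11.11..
1..1...111111..
.....1.1....1..
1111..1..11...1
...1.....11.1.1
.1...111.111.1.
...1.1.111.11..

...1.1.111.11..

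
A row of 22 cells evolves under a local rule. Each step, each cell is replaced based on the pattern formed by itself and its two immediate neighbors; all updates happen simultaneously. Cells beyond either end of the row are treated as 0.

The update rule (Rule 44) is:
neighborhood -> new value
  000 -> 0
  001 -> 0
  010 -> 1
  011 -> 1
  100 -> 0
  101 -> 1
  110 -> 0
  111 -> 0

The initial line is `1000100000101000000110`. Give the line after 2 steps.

1000100000111000000100
1000100000100000000100

1000100000100000000100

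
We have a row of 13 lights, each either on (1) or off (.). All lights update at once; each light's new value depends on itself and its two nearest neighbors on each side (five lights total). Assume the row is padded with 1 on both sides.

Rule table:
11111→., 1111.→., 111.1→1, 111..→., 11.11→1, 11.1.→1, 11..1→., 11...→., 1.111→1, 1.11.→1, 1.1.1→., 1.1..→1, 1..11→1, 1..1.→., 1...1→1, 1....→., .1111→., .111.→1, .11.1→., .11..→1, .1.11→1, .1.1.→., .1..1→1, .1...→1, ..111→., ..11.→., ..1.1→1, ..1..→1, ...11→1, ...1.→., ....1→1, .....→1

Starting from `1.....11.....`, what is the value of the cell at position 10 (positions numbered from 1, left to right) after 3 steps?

.

...111.1..111
.11.111111...
11.11......11
position 10 holds .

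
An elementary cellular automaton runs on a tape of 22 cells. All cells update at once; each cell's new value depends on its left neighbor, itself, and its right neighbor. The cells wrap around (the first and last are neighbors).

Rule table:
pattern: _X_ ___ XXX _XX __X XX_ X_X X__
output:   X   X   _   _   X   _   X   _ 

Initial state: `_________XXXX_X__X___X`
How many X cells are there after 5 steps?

_XXXXXXXX____XX_XX_XXX
X_________XXX__X__X___
X_XXXXXXXX____XX_XX_XX
_X_________XXX__X__X__
XX_XXXXXXXX____XX_XX_X
count of X: 15

15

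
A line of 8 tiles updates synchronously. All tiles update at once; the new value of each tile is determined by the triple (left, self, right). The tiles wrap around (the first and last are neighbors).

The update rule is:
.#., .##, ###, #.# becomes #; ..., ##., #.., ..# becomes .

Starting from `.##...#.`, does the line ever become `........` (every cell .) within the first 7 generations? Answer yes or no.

.#....#.
.#....#.  (fixed point — unchanged through generation 7)
generation 7 is .#....#., still not uniform .

no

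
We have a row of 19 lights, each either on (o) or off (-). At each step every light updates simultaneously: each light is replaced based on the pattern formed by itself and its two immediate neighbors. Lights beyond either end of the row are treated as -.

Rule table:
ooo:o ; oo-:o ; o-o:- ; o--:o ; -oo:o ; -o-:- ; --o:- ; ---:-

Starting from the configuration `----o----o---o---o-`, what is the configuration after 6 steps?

-----o----o---o---o
------o----o---o---
-------o----o---o--
--------o----o---o-
---------o----o---o
----------o----o---

----------o----o---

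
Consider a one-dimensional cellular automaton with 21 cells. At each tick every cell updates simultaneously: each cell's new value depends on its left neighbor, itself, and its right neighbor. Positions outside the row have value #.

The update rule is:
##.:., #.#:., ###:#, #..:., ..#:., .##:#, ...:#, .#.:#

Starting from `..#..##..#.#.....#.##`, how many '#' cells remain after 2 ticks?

..#..#...#.#.###.#.##
..#..#.#.#.#.##..#.##
count of #: 10

10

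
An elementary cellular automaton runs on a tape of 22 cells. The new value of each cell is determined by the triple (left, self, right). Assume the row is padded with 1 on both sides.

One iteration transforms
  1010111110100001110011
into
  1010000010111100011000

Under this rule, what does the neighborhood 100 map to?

At position 11 the neighborhood is 100; the next row has 1 there.

1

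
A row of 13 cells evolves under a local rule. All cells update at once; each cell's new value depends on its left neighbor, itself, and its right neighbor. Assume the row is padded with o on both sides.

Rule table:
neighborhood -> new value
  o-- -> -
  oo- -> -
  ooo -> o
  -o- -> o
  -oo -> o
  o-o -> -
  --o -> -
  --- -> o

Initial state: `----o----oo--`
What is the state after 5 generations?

-o--o-o--o-o-

-oo-o-oo-o---
-o--o-o--o-o-
-o--o-o--o-o-  (fixed point — unchanged through generation 5)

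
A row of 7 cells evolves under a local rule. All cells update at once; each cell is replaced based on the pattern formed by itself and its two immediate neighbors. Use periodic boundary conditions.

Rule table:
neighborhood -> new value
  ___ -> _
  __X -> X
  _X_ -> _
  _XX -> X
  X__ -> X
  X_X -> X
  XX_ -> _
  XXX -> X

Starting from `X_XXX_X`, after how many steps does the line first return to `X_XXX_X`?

step 1: _XXX_XX
step 2: XXX_XX_
step 3: XX_XX_X
step 4: X_XX_XX
step 5: _XX_XXX
step 6: XX_XXX_
step 7: X_XXX_X

7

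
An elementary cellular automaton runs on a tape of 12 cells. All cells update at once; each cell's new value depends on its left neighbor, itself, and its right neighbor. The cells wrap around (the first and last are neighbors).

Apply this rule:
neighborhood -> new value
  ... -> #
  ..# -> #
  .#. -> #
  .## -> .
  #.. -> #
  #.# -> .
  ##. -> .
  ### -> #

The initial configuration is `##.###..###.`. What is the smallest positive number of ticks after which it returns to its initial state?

....#.##.#..
#####....###
####.####.##
###...##...#
##.###..###.

5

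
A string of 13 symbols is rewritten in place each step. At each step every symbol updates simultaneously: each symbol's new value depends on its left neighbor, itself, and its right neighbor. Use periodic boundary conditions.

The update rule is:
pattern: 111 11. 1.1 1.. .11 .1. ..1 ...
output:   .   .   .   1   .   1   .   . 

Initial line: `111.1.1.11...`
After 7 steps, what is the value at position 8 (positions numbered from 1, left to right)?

.

....1.1...1..
....1.11..11.
....1...1...1
1...11..11..1
.1....1...1..
.11...11..11.
...1....1...1
position 8 holds .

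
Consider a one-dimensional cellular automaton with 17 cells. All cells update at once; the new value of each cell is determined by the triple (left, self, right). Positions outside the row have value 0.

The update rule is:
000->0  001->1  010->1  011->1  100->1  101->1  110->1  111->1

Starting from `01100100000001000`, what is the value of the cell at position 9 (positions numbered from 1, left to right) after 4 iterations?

1

11111110000011100
11111111000111110
11111111101111111
11111111111111111
position 9 holds 1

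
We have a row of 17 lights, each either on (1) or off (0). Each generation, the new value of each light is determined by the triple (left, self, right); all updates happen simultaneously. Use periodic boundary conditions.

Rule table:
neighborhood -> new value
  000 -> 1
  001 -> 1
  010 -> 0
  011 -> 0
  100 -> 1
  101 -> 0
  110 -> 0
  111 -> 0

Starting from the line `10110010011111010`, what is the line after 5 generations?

00001101100000000
11110000011111111
00001111100000000
11110000011111111  (repeats generation 2; period 2)
generation 5: 00001111100000000

00001111100000000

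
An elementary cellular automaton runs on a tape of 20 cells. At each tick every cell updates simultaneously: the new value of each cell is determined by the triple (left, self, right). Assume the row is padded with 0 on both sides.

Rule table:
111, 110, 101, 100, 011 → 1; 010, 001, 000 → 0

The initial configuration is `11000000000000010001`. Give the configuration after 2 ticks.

11110000000000000100

11100000000000001000
11110000000000000100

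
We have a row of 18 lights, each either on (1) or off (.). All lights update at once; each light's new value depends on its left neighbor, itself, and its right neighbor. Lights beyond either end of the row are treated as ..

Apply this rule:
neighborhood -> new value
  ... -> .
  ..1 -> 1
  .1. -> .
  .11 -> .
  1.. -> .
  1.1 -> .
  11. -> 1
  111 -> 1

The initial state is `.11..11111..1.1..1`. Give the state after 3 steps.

......1.11....1...

step 1: 1.1.1.1111.1....1.
step 2: .......111.....1..
step 3: ......1.11....1...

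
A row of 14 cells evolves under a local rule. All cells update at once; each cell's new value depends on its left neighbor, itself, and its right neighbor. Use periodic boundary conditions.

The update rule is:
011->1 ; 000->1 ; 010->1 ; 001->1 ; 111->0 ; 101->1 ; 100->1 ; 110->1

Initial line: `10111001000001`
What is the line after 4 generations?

11101111111111
00111000000000
11101111111111  (repeats generation 1; period 2)
generation 4: 00111000000000

00111000000000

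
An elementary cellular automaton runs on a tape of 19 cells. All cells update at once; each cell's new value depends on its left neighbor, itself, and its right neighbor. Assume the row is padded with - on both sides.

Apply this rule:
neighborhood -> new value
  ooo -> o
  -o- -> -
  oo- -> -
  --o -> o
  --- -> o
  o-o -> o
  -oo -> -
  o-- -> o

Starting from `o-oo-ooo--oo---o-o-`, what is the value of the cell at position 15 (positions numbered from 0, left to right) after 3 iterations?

-o--o-o-oo--ooo-o-o
o-oo-o-o--oo-o-o-o-
-o--o-o-oo--o-o-o-o
position 15 holds -

-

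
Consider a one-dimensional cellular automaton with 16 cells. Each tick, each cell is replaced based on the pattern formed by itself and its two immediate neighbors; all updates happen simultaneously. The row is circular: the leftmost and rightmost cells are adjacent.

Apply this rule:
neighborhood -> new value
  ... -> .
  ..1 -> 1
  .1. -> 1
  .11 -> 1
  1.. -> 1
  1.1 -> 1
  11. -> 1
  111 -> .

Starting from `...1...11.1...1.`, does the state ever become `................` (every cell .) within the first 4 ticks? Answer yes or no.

..111.111111.111
111.111....111.1
..111.11..11.111
111.1111111111.1
tick 4 is 111.1111111111.1, still not uniform .

no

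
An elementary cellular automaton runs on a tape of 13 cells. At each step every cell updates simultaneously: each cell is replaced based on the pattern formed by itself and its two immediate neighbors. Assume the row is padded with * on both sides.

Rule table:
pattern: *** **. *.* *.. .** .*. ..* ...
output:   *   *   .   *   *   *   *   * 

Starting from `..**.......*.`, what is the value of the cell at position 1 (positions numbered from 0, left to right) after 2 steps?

*

************.
************.
position 1 holds *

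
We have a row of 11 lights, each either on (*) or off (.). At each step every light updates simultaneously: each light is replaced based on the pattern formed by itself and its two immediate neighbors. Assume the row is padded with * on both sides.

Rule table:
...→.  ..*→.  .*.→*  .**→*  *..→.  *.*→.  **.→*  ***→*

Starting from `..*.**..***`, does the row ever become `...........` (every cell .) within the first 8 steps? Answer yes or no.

no

step 1: ..*.**..***  (fixed point — unchanged through step 8)
step 8 is ..*.**..***, still not uniform .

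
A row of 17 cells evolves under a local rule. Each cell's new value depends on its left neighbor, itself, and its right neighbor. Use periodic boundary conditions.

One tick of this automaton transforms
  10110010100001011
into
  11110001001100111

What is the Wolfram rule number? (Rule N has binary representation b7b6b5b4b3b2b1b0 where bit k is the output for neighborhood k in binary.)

233

position 16: 111 → 1  (bit 7 = 1)
position 0: 110 → 1  (bit 6 = 1)
position 1: 101 → 1  (bit 5 = 1)
position 4: 100 → 0  (bit 4 = 0)
position 2: 011 → 1  (bit 3 = 1)
position 6: 010 → 0  (bit 2 = 0)
position 5: 001 → 0  (bit 1 = 0)
position 10: 000 → 1  (bit 0 = 1)
bits b7..b0 = 11101001 = 233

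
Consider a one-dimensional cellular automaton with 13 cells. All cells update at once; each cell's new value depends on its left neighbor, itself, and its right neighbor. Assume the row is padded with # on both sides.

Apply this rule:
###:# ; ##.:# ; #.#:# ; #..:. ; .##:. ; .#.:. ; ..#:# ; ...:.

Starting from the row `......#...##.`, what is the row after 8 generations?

.....#...#.##
....#...#.#.#
...#...#.#.#.
..#...#.#.#.#
.#...#.#.#.#.
#...#.#.#.#.#
#..#.#.#.#.#.
#.#.#.#.#.#.#

#.#.#.#.#.#.#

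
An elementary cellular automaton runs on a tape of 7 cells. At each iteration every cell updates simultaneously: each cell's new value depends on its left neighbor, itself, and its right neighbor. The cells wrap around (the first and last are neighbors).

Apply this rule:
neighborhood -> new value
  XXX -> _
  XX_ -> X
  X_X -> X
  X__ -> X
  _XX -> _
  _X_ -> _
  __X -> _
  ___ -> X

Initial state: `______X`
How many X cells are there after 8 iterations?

2

iteration 1: XXXXX__
iteration 2: ____XX_
iteration 3: XXX__XX
iteration 4: __XX___
iteration 5: X__XXXX
iteration 6: XX_____
iteration 7: _XXXXX_
iteration 8: _____XX
count of X: 2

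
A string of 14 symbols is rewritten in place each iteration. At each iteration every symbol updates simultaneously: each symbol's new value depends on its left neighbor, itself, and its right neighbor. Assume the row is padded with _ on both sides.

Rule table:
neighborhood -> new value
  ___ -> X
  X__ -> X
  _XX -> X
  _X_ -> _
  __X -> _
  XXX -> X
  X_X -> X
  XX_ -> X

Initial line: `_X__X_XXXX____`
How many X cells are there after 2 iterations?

iteration 1: __X__XXXXXXXXX
iteration 2: X__X_XXXXXXXXX
count of X: 11

11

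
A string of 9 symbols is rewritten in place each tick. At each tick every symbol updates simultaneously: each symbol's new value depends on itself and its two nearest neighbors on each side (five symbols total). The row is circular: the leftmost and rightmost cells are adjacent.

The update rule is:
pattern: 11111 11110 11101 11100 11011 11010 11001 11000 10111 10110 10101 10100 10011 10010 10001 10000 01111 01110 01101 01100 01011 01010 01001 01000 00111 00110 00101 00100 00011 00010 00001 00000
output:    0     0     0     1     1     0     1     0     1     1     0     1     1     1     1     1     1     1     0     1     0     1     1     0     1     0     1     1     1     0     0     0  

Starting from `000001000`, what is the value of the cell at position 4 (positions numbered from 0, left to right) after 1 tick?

000001010
position 4 holds 0

0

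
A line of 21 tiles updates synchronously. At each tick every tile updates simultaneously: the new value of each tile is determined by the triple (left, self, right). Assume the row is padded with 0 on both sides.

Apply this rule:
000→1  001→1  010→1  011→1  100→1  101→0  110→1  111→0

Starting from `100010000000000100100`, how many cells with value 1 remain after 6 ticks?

111111111111111111111
100000000000000000001
111111111111111111111  (repeats tick 1; period 2)
tick 6: 100000000000000000001
count of 1: 2

2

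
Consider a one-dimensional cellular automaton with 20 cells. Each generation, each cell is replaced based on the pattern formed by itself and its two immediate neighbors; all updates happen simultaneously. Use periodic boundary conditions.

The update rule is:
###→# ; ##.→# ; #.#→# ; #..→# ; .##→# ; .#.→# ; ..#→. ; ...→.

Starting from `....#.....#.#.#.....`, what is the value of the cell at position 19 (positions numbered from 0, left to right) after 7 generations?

#

....##....######....
....###...#######...
....####..########..
....#####.#########.
....################
#...################
##..################
position 19 holds #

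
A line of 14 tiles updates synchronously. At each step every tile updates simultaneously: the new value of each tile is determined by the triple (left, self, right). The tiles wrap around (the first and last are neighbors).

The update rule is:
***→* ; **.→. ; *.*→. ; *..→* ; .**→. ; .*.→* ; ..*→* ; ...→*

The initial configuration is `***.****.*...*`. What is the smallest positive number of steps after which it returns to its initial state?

**...**..****.
..***..**.**..
**.*.**.....**
*..*...*****.*
.******.***...
*.****...*.***
...**.****..**
***....**.**..
.*.****.....**
.*..**.*****..
****....***.**
***.****.*...*

12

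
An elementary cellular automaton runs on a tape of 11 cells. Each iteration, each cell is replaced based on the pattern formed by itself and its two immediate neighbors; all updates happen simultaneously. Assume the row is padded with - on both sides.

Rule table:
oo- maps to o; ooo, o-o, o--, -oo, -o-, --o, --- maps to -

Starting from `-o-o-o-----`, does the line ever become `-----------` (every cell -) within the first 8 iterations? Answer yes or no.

iteration 1: -----------
all cells are - at iteration 1

yes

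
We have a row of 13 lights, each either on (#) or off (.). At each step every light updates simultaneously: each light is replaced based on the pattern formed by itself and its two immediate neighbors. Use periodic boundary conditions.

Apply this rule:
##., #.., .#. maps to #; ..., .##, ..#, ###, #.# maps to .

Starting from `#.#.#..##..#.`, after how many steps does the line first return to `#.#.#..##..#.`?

26

#.#.##..##.#.
#.#..##..#.#.
#.##..##.#.#.
#..##..#.#.#.
##..##.#.#.#.
.##..#.#.#.#.
..##.#.#.#.##
#..#.#.#.#..#
##.#.#.#.##..
.#.#.#.#..##.
.#.#.#.##..##
.#.#.#..##..#
.#.#.##..##.#
.#.#..##..#.#
.#.##..##.#.#
.#..##..#.#.#
.##..##.#.#.#
..##..#.#.#.#
#..##.#.#.#.#
##..#.#.#.#..
.##.#.#.#.##.
..#.#.#.#..##
#.#.#.#.##..#
#.#.#.#..##..
#.#.#.##..##.
#.#.#..##..#.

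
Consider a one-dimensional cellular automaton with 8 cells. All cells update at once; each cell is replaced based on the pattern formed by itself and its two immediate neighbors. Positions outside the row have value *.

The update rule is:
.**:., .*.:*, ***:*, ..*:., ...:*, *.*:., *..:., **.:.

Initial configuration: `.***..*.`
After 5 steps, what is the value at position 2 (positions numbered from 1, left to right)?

step 1: ..*...*.
step 2: ..*.*.*.
step 3: ..*.*.*.  (fixed point — unchanged through step 5)
position 2 holds .

.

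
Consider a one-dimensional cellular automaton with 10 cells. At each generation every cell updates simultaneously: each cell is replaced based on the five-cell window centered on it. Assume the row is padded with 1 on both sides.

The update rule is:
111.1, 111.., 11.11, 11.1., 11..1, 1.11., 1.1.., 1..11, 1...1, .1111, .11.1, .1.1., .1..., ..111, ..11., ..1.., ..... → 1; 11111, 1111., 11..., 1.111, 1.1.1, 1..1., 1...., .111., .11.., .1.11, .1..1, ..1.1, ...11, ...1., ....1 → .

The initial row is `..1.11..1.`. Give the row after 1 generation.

1...1.1...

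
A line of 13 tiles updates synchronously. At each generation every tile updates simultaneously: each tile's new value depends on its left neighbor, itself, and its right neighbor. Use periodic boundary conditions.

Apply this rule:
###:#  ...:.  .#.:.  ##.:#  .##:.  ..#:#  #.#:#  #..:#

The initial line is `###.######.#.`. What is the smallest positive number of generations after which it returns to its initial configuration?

generation 1: .###.######.#
generation 2: #.###.######.
generation 3: .#.###.######
generation 4: #.#.###.#####
generation 5: ##.#.###.####
generation 6: ###.#.###.###
generation 7: ####.#.###.##
generation 8: #####.#.###.#
generation 9: ######.#.###.
generation 10: .######.#.###
generation 11: #.######.#.##
generation 12: ##.######.#.#
generation 13: ###.######.#.

13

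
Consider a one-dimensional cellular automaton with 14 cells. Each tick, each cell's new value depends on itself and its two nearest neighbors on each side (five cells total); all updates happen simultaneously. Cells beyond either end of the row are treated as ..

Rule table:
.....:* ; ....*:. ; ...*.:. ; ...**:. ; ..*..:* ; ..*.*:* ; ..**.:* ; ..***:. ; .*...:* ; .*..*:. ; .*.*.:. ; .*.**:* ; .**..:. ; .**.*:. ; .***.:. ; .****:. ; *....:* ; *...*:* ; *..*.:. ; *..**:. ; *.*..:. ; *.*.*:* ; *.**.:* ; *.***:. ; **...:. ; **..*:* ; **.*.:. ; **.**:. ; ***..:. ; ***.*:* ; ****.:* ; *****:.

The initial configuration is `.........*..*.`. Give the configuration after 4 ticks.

...*.*..**..*.

*******..*..**
.....*.*.*..*.
***..*.*....**
...*.*..**..*.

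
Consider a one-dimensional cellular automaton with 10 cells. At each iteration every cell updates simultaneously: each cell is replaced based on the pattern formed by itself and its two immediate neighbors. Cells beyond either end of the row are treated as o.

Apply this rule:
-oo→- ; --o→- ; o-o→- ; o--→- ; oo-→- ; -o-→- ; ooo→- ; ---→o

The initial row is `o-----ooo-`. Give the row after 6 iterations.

------ooo-

--ooo-----
------ooo-
-oooo-----
------ooo-  (repeats iteration 2; period 2)
iteration 6: ------ooo-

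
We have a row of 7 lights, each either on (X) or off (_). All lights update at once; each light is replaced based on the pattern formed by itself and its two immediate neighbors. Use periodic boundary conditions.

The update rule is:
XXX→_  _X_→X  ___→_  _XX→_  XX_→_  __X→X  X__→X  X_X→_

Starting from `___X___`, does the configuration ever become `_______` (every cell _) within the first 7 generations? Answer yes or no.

yes

generation 1: __XXX__
generation 2: _X___X_
generation 3: XXX_XXX
generation 4: _______
all cells are _ at generation 4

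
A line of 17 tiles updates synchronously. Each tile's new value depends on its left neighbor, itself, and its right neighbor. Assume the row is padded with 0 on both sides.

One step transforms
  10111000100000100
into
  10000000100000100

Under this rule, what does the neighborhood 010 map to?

1

At position 0 the neighborhood is 010; the next row has 1 there.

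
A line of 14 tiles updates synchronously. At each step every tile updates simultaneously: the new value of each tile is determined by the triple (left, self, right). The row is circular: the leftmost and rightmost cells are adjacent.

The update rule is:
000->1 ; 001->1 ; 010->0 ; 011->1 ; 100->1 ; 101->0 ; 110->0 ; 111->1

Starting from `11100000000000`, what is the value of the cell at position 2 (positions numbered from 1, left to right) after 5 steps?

step 1: 11011111111111
step 2: 10011111111111
step 3: 01111111111111
step 4: 01111111111110
step 5: 11111111111101
position 2 holds 1

1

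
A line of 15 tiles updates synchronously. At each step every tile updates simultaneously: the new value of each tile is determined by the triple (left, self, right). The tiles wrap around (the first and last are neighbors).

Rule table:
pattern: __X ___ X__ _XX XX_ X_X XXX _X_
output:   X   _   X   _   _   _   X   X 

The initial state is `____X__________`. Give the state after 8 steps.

___XXX_________
__X_X_X________
_XX_X_XX_______
X___X___X______
XX_XXX_XXX____X
X___X___X_X__X_
XX_XXX_XX_XXXX_
____X______XX__

____X______XX__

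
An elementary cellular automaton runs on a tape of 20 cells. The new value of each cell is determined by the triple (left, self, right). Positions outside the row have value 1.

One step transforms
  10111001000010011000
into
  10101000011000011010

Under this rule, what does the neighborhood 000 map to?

At position 9 the neighborhood is 000; the next row has 1 there.

1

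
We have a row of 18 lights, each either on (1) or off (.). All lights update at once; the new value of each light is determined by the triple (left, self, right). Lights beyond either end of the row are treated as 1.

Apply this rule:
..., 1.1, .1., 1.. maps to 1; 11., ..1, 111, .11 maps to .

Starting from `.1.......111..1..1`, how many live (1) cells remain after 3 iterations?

iteration 1: 11111111....1.11..
iteration 2: ........111.11..1.
iteration 3: 1111111....1..1.11
count of 1: 11

11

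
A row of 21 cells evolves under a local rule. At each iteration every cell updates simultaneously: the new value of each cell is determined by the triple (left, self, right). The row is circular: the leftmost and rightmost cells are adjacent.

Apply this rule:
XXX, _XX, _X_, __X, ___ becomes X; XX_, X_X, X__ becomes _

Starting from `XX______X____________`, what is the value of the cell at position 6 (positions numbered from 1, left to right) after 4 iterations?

X

X__XXXXXX_XXXXXXXXXXX
__XXXXXX__XXXXXXXXXXX
_XXXXXX__XXXXXXXXXXX_
XXXXXX__XXXXXXXXXXX__
position 6 holds X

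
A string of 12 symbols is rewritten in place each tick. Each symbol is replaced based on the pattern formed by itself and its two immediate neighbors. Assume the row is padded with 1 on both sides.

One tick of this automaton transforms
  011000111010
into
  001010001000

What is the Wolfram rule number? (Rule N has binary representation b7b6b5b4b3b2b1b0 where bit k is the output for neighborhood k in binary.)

65

position 7: 111 → 0  (bit 7 = 0)
position 2: 110 → 1  (bit 6 = 1)
position 0: 101 → 0  (bit 5 = 0)
position 3: 100 → 0  (bit 4 = 0)
position 1: 011 → 0  (bit 3 = 0)
position 10: 010 → 0  (bit 2 = 0)
position 5: 001 → 0  (bit 1 = 0)
position 4: 000 → 1  (bit 0 = 1)
bits b7..b0 = 01000001 = 65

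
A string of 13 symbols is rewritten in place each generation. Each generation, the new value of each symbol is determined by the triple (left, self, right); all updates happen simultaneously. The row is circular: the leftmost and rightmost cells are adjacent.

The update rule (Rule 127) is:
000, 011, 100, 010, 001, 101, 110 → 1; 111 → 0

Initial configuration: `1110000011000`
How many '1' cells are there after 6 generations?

1011111111111
1110000000000
1011111111111  (repeats generation 1; period 2)
generation 6: 1110000000000
count of 1: 3

3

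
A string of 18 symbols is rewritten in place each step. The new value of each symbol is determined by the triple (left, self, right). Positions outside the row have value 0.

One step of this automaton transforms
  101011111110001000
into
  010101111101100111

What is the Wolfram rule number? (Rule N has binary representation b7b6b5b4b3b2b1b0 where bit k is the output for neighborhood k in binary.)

position 5: 111 → 1  (bit 7 = 1)
position 10: 110 → 0  (bit 6 = 0)
position 1: 101 → 1  (bit 5 = 1)
position 11: 100 → 1  (bit 4 = 1)
position 4: 011 → 0  (bit 3 = 0)
position 0: 010 → 0  (bit 2 = 0)
position 13: 001 → 0  (bit 1 = 0)
position 12: 000 → 1  (bit 0 = 1)
bits b7..b0 = 10110001 = 177

177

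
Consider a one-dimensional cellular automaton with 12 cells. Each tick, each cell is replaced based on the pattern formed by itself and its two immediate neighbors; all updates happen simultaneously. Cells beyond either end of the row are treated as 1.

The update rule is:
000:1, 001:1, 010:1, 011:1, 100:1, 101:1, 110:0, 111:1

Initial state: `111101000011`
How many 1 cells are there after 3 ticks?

tick 1: 111011111111
tick 2: 110111111111
tick 3: 101111111111
count of 1: 11

11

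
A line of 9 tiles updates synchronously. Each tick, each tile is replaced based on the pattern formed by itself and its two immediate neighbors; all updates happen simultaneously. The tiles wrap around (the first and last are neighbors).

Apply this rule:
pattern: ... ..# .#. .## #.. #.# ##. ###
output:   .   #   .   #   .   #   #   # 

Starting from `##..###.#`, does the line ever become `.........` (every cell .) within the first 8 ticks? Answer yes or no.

no

##.######
#########
#########  (fixed point — unchanged through tick 8)
tick 8 is #########, still not uniform .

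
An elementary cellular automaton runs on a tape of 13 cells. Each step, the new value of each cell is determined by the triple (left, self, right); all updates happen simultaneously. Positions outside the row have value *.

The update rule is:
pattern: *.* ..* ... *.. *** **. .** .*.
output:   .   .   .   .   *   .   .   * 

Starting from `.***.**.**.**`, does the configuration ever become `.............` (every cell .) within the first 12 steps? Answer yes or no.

no

..*.........*
..*..........
..*..........  (fixed point — unchanged through step 12)
step 12 is ..*.........., still not uniform .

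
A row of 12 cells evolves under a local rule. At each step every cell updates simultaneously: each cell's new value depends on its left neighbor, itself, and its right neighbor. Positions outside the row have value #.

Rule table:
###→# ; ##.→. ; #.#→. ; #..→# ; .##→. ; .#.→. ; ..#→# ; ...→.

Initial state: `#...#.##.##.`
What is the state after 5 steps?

step 1: .#.#........
step 2: ....#......#
step 3: #..#.#....#.
step 4: .##...#..#..
step 5: ...#.#.##.##

...#.#.##.##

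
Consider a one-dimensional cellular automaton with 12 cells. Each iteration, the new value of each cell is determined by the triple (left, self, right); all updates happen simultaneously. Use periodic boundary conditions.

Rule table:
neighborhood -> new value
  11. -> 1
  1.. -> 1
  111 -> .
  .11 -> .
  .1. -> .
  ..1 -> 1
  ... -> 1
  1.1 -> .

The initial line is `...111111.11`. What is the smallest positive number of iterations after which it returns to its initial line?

111.....1..1
..111111.11.
11.....1..11
.111111.11..
1.....1..111
111111.11...
.....1..1111
11111.11...1
....1..1111.
1111.11...11
...1..1111..
111.11...111
..1..1111...
11.11...1111
.1..1111....
1.11...11111
1..1111.....
.11...111111
..1111.....1
11...111111.
.1111.....1.
1...111111.1
1111.....1..
...111111.11

24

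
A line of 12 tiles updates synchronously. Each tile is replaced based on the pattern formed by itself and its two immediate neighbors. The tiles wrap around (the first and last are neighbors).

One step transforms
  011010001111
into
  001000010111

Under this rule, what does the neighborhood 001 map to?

1

At position 7 the neighborhood is 001; the next row has 1 there.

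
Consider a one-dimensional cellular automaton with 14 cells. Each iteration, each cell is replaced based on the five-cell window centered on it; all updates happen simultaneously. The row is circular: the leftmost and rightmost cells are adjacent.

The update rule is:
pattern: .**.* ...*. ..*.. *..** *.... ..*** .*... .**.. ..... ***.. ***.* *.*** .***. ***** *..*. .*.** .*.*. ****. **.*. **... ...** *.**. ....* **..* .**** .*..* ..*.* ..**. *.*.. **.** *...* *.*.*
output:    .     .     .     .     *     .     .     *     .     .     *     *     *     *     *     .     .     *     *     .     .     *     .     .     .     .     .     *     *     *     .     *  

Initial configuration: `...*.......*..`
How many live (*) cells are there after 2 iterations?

iteration 1: .....*.......*
iteration 2: .*.....*......
count of *: 2

2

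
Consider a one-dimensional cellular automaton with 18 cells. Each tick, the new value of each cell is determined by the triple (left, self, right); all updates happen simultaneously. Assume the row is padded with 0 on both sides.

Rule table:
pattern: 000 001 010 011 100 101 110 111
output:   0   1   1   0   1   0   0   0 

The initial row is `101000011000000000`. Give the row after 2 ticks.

100011111110000000

101100100100000000
100011111110000000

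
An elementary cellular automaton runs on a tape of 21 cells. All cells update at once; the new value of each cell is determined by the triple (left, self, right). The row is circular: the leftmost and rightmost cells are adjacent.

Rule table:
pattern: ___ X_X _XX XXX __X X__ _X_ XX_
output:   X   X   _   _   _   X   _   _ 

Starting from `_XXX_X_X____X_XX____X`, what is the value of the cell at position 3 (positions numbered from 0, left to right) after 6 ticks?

X

tick 1: X___X_X_XXX__X__XXX__
tick 2: _XX__X_X___X__X____X_
tick 3: ___X__X_XX__X__XXX__X
tick 4: XX__X__X__X__X____X__
tick 5: __X__X__X__X__XXX__X_
tick 6: X__X__X__X__X____X__X
position 3 holds X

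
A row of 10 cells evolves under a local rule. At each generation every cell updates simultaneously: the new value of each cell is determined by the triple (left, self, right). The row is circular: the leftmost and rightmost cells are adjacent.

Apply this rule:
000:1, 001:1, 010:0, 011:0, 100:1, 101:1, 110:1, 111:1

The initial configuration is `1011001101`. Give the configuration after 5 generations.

1101110110
0110111011
1011011101
1101101110
0110110111

0110110111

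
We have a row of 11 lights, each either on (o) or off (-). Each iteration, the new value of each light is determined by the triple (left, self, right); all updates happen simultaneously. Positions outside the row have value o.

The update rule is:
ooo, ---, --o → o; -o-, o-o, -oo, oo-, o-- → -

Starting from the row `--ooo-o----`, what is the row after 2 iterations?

-----ooo-oo

iteration 1: -o-o----ooo
iteration 2: -----ooo-oo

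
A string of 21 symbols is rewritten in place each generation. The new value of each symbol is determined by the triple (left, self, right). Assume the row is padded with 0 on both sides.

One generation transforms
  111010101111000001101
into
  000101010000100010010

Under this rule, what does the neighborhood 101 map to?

At position 3 the neighborhood is 101; the next row has 1 there.

1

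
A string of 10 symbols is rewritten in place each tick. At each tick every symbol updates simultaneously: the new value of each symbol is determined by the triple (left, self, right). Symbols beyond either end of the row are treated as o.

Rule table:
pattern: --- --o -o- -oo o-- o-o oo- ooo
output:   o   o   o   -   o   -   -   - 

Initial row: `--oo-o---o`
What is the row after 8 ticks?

--ooo-----

tick 1: oo---oooo-
tick 2: --ooo-----
tick 3: oo---ooooo
tick 4: --ooo-----  (repeats tick 2; period 2)
tick 8: --ooo-----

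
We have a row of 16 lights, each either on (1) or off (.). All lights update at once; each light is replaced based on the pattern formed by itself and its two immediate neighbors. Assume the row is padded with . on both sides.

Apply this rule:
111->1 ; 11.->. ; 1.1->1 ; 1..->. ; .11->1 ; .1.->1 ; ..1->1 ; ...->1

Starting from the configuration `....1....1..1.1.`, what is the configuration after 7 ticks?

11111.1111.1111.
1111.1111.1111..
111.1111.1111..1
11.1111.1111..11
1.1111.1111..11.
11111.1111..11..
1111.1111..11..1

1111.1111..11..1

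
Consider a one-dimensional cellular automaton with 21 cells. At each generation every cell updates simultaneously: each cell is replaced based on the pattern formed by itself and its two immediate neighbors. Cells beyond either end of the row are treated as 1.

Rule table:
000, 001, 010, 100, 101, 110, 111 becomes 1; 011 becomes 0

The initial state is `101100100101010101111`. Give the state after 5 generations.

111111011111111111111

110111111111111110111
111011111111111111011
111101111111111111101
111110111111111111110
111111011111111111111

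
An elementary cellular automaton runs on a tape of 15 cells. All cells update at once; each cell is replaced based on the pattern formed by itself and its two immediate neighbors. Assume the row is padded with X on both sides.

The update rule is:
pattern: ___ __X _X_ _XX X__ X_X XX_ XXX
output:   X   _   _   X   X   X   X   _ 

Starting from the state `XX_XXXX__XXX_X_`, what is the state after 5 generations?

_XXXX_X_XXX__XX

_XXX__XX_X_XX_X
XX_XX_XXX_XXXXX
_XXXXXX_XXX____
XX____XXX_XXXX_
_XXXX_X_XXX__XX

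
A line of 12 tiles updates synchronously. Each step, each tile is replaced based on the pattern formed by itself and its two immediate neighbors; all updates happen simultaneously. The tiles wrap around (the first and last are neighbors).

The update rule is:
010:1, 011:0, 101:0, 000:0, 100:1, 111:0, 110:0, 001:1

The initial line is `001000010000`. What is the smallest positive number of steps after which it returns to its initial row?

step 1: 011100111000
step 2: 100011000100
step 3: 110100101111
step 4: 000111100000
step 5: 001000010000

5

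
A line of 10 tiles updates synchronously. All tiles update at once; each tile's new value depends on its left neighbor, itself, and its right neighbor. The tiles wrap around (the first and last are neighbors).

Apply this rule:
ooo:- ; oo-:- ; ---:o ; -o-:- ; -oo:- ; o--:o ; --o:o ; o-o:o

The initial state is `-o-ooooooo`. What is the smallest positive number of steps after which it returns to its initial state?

o-o-------
-o-ooooooo

2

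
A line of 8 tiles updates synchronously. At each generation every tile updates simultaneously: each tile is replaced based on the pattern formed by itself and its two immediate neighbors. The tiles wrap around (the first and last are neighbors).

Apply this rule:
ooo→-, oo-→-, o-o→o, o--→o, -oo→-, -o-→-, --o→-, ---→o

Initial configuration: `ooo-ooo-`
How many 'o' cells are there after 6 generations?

4

generation 1: ---o---o
generation 2: oo--oo--
generation 3: --o---o-
generation 4: o--oo--o
generation 5: -o---o--
generation 6: --oo--oo
count of o: 4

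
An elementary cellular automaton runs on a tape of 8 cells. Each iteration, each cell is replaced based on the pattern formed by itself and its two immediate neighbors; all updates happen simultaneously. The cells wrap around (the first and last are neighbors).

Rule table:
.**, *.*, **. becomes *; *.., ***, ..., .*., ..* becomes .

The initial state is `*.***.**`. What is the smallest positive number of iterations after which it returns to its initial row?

iteration 1: ***.***.
iteration 2: *.***.**

2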